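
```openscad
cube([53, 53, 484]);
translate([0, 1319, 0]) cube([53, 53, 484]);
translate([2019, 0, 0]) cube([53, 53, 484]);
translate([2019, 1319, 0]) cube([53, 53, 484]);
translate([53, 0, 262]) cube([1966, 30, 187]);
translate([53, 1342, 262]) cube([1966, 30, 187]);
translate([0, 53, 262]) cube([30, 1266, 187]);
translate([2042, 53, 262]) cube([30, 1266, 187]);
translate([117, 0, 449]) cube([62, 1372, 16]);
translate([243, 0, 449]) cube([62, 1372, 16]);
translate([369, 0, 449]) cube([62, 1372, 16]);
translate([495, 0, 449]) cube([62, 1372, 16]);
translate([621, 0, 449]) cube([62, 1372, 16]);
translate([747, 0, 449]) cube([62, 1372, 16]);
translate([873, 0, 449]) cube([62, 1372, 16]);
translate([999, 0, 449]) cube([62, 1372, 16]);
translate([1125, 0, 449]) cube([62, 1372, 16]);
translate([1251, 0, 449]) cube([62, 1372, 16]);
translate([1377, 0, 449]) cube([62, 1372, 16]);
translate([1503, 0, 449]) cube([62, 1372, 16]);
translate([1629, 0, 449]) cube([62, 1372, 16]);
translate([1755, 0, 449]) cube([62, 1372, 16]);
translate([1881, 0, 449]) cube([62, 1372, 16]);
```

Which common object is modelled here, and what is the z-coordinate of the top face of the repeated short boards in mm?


A bed frame. The slat-top height is 465 mm.

Four posts, four rails, and a row of slats — a bed frame. Slats sit on the rails at z = 262 + 187 = 449; with slat thickness 16, the top is 465 mm.


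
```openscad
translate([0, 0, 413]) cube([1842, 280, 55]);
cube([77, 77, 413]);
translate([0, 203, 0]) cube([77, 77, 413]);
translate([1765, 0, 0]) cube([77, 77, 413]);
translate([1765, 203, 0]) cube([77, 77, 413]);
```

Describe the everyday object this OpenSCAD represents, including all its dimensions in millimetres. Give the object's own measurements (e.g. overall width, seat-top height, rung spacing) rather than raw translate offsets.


A bench: a 1842×280 mm seat slab, 55 mm thick, top at z = 468 mm, on four 77×77 mm square legs flush with the seat corners and standing on z = 0.


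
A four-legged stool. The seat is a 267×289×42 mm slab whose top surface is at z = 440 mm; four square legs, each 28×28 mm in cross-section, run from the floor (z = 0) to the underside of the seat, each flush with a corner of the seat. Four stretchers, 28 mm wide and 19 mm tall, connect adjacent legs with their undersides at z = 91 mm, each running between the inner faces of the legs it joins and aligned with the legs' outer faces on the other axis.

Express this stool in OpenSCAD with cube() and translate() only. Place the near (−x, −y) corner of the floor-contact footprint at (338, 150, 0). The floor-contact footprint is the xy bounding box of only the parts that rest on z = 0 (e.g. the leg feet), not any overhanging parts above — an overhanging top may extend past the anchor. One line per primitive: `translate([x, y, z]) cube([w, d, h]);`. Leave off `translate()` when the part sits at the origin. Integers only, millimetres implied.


translate([338, 150, 398]) cube([267, 289, 42]);
translate([338, 150, 0]) cube([28, 28, 398]);
translate([577, 150, 0]) cube([28, 28, 398]);
translate([338, 411, 0]) cube([28, 28, 398]);
translate([577, 411, 0]) cube([28, 28, 398]);
translate([366, 150, 91]) cube([211, 28, 19]);
translate([366, 411, 91]) cube([211, 28, 19]);
translate([338, 178, 91]) cube([28, 233, 19]);
translate([577, 178, 91]) cube([28, 233, 19]);


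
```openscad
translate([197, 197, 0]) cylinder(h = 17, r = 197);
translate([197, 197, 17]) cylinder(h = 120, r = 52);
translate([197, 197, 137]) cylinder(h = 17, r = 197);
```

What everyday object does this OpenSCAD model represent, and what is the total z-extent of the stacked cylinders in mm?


A spool. The overall height is 154 mm.

Three coaxial cylinders, large–small–large — a spool. Two 17 mm flanges and a 120 mm core give 17 + 120 + 17 = 154 mm.


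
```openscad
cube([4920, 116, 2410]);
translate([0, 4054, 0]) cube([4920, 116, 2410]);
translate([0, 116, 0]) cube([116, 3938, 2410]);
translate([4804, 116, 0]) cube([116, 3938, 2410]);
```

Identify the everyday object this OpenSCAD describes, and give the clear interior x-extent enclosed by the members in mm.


A house (or room) frame. The interior width is 4688 mm.

Four 2410 mm walls enclosing a rectangle with no floor or roof — a room or house frame. Outside width is 4920 mm and wall thickness is 116 mm, so the interior width is 4920 − 2 × 116 = 4688 mm.


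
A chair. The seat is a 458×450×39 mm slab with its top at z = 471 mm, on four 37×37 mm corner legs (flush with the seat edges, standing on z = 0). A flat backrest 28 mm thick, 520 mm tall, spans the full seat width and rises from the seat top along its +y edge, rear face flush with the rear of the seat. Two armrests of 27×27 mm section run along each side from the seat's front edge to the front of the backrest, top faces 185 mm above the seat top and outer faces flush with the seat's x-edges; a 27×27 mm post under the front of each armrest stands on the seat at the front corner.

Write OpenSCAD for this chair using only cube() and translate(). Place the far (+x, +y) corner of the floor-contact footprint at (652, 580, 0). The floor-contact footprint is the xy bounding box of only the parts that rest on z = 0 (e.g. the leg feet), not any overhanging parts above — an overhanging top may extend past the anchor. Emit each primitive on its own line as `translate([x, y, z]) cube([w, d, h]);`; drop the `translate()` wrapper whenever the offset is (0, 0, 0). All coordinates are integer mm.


// leg_h = 471 - 39 = 432
// arm post h = 185 - 27 = 158
translate([194, 130, 432]) cube([458, 450, 39]);
translate([194, 130, 0]) cube([37, 37, 432]);
translate([615, 130, 0]) cube([37, 37, 432]);
translate([194, 543, 0]) cube([37, 37, 432]);
translate([615, 543, 0]) cube([37, 37, 432]);
translate([194, 552, 471]) cube([458, 28, 520]);
translate([194, 130, 629]) cube([27, 422, 27]);
translate([625, 130, 629]) cube([27, 422, 27]);
translate([194, 130, 471]) cube([27, 27, 158]);
translate([625, 130, 471]) cube([27, 27, 158]);


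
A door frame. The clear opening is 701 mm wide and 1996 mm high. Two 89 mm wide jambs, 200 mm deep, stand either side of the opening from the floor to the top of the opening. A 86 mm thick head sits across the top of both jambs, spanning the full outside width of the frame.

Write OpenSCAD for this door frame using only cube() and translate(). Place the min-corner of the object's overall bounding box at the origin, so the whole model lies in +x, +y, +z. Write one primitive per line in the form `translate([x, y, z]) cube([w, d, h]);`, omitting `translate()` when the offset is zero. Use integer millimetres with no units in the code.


cube([89, 200, 1996]);
translate([790, 0, 0]) cube([89, 200, 1996]);
translate([0, 0, 1996]) cube([879, 200, 86]);


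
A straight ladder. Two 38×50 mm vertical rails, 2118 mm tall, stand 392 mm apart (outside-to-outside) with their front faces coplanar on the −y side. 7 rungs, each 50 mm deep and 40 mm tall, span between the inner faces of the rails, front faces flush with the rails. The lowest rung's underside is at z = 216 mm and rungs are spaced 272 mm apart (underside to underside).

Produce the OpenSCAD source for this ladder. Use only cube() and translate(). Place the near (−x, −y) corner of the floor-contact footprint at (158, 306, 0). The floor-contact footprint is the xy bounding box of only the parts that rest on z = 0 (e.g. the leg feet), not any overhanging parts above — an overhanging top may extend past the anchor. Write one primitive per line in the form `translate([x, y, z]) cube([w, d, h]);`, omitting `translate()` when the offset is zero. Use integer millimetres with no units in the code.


translate([158, 306, 0]) cube([38, 50, 2118]);
translate([512, 306, 0]) cube([38, 50, 2118]);
translate([196, 306, 216]) cube([316, 50, 40]);
translate([196, 306, 488]) cube([316, 50, 40]);
translate([196, 306, 760]) cube([316, 50, 40]);
translate([196, 306, 1032]) cube([316, 50, 40]);
translate([196, 306, 1304]) cube([316, 50, 40]);
translate([196, 306, 1576]) cube([316, 50, 40]);
translate([196, 306, 1848]) cube([316, 50, 40]);


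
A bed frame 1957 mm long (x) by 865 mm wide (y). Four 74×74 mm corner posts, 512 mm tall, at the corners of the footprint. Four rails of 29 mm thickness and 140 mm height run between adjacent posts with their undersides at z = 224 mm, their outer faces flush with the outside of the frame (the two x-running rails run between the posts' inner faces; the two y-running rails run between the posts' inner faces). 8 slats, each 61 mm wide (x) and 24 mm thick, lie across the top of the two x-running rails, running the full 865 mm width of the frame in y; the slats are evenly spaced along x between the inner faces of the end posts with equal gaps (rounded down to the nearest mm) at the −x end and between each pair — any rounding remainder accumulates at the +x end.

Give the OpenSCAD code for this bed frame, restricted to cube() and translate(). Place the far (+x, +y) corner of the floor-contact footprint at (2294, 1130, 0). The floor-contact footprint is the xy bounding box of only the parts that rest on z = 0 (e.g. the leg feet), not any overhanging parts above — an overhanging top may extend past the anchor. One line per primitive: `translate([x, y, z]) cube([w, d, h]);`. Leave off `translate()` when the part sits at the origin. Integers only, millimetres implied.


translate([337, 265, 0]) cube([74, 74, 512]);
translate([337, 1056, 0]) cube([74, 74, 512]);
translate([2220, 265, 0]) cube([74, 74, 512]);
translate([2220, 1056, 0]) cube([74, 74, 512]);
translate([411, 265, 224]) cube([1809, 29, 140]);
translate([411, 1101, 224]) cube([1809, 29, 140]);
translate([337, 339, 224]) cube([29, 717, 140]);
translate([2265, 339, 224]) cube([29, 717, 140]);
translate([557, 265, 364]) cube([61, 865, 24]);
translate([764, 265, 364]) cube([61, 865, 24]);
translate([971, 265, 364]) cube([61, 865, 24]);
translate([1178, 265, 364]) cube([61, 865, 24]);
translate([1385, 265, 364]) cube([61, 865, 24]);
translate([1592, 265, 364]) cube([61, 865, 24]);
translate([1799, 265, 364]) cube([61, 865, 24]);
translate([2006, 265, 364]) cube([61, 865, 24]);


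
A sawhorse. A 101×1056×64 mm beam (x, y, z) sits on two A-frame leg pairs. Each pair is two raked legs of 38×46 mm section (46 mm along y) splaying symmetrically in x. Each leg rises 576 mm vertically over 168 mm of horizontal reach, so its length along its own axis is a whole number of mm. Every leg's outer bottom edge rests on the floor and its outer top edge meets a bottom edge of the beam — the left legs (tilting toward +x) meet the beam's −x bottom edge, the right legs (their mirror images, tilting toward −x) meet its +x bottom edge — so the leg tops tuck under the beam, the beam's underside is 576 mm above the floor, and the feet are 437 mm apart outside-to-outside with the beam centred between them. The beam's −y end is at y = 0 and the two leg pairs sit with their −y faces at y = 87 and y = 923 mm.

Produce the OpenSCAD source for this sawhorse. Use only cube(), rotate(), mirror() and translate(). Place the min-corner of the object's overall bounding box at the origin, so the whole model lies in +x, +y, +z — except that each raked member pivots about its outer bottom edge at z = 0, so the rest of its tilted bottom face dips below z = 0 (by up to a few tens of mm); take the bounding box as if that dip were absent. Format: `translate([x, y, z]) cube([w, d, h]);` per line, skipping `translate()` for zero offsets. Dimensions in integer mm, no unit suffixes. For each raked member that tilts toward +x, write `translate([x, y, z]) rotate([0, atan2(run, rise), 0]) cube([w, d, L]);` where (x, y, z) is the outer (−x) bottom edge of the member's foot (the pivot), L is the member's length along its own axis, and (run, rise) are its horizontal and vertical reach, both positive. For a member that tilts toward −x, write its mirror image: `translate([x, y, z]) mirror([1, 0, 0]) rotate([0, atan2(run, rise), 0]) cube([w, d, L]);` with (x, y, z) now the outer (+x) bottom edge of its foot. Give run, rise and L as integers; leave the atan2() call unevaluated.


translate([168, 0, 576]) cube([101, 1056, 64]);
translate([0, 87, 0]) rotate([0, atan2(168, 576), 0]) cube([38, 46, 600]);
translate([437, 87, 0]) mirror([1, 0, 0]) rotate([0, atan2(168, 576), 0]) cube([38, 46, 600]);
translate([0, 923, 0]) rotate([0, atan2(168, 576), 0]) cube([38, 46, 600]);
translate([437, 923, 0]) mirror([1, 0, 0]) rotate([0, atan2(168, 576), 0]) cube([38, 46, 600]);


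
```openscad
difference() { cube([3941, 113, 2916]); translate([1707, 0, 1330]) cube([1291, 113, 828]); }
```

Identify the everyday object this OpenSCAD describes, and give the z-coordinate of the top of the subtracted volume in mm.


A wall with a window opening. The window head height is 2158 mm.

A wall with a rectangular opening subtracted — a window. Sill at z = 1330, opening 828 mm tall, so the head is at 1330 + 828 = 2158 mm.


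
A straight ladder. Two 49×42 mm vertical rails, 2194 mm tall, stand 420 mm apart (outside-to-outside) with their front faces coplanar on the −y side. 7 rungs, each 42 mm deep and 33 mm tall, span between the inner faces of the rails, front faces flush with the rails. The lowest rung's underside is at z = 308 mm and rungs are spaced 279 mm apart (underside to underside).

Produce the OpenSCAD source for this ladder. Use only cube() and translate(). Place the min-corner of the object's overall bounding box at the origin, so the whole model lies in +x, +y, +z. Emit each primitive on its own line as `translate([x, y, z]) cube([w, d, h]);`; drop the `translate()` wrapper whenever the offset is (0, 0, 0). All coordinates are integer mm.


cube([49, 42, 2194]);
translate([371, 0, 0]) cube([49, 42, 2194]);
translate([49, 0, 308]) cube([322, 42, 33]);
translate([49, 0, 587]) cube([322, 42, 33]);
translate([49, 0, 866]) cube([322, 42, 33]);
translate([49, 0, 1145]) cube([322, 42, 33]);
translate([49, 0, 1424]) cube([322, 42, 33]);
translate([49, 0, 1703]) cube([322, 42, 33]);
translate([49, 0, 1982]) cube([322, 42, 33]);


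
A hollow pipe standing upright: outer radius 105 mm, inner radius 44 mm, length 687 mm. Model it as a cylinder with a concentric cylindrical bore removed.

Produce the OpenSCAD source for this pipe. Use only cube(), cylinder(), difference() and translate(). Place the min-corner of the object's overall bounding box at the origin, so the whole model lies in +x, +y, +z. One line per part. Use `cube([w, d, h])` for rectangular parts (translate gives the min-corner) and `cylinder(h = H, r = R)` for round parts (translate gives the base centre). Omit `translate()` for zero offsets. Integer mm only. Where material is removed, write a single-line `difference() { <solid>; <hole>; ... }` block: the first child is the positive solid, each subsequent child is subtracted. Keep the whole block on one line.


difference() { translate([105, 105, 0]) cylinder(h = 687, r = 105); translate([105, 105, 0]) cylinder(h = 687, r = 44); }


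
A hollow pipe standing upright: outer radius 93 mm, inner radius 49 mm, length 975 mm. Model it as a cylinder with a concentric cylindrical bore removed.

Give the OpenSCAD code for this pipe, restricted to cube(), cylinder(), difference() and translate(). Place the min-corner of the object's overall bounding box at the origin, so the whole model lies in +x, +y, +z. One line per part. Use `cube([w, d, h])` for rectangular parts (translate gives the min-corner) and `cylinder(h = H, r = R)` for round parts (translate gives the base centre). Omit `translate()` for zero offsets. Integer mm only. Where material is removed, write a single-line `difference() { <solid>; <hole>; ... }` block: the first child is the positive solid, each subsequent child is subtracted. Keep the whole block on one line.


difference() { translate([93, 93, 0]) cylinder(h = 975, r = 93); translate([93, 93, 0]) cylinder(h = 975, r = 49); }


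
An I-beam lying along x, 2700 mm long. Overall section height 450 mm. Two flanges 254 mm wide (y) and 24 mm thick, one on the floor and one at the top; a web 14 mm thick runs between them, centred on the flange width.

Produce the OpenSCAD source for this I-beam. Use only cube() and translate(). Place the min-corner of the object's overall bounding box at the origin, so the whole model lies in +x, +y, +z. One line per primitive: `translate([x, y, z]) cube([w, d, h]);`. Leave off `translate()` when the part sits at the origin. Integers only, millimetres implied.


cube([2700, 254, 24]);
translate([0, 120, 24]) cube([2700, 14, 402]);
translate([0, 0, 426]) cube([2700, 254, 24]);


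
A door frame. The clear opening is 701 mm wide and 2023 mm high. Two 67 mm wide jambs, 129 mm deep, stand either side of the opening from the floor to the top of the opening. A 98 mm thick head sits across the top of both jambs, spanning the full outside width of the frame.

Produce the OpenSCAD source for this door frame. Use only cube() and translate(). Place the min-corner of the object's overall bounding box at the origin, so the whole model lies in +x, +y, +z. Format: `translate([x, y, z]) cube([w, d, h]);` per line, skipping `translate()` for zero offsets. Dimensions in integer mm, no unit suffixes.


cube([67, 129, 2023]);
translate([768, 0, 0]) cube([67, 129, 2023]);
translate([0, 0, 2023]) cube([835, 129, 98]);


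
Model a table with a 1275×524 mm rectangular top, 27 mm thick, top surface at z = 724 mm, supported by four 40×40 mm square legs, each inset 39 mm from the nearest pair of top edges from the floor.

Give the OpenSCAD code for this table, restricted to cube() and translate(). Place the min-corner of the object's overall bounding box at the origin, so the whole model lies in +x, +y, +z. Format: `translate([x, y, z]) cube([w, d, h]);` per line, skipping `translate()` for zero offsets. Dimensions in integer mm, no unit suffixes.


translate([0, 0, 697]) cube([1275, 524, 27]);
translate([39, 39, 0]) cube([40, 40, 697]);
translate([1196, 39, 0]) cube([40, 40, 697]);
translate([39, 445, 0]) cube([40, 40, 697]);
translate([1196, 445, 0]) cube([40, 40, 697]);


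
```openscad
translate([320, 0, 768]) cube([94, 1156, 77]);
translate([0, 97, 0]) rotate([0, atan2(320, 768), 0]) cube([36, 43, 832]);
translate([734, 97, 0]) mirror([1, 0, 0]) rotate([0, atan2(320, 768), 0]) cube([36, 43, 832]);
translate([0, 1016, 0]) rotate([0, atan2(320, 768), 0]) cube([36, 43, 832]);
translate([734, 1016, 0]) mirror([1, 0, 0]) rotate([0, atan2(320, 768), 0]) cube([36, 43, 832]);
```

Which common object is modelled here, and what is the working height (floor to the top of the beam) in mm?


A sawhorse. The overall height is 845 mm.

A beam across two mirrored pairs of raked legs — a sawhorse. The beam's underside is at z = 768 (matching the legs' vertical rise in atan2(320, 768)) and the beam is 77 mm tall, so its top is at 768 + 77 = 845 mm. The raked legs top out at the beam's underside, so that is the highest point.


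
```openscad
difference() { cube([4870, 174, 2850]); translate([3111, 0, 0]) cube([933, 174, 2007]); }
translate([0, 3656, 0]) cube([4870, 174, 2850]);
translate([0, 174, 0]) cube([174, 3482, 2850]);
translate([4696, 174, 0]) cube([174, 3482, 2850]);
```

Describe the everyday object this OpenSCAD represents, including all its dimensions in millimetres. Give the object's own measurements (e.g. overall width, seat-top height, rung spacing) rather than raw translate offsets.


A single room: four walls, each 2850 mm tall and 174 mm thick, enclosing an outside footprint 4870×3830 mm (x × y), no floor or roof. The front and back walls (−y and +y sides) run the full x-width; the side walls fit between their inner faces. A door opening 933 mm wide and 2007 mm tall is cut through the front wall from the floor up, its −x edge 3111 mm from the wall's −x end.


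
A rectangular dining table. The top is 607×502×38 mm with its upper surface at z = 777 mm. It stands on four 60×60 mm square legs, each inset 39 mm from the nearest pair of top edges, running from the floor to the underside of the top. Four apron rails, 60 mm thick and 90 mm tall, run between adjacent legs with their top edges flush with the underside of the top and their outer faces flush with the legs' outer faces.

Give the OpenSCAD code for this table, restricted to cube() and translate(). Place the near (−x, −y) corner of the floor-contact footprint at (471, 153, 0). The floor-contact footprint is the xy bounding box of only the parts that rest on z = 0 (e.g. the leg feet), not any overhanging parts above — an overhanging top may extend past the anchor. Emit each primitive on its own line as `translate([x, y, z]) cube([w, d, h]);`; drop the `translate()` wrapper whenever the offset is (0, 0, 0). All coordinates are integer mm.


// leg_h = 777 - 38 = 739
// apron z = 739 - 90 = 649
translate([432, 114, 739]) cube([607, 502, 38]);
translate([471, 153, 0]) cube([60, 60, 739]);
translate([940, 153, 0]) cube([60, 60, 739]);
translate([471, 517, 0]) cube([60, 60, 739]);
translate([940, 517, 0]) cube([60, 60, 739]);
translate([531, 153, 649]) cube([409, 60, 90]);
translate([531, 517, 649]) cube([409, 60, 90]);
translate([471, 213, 649]) cube([60, 304, 90]);
translate([940, 213, 649]) cube([60, 304, 90]);


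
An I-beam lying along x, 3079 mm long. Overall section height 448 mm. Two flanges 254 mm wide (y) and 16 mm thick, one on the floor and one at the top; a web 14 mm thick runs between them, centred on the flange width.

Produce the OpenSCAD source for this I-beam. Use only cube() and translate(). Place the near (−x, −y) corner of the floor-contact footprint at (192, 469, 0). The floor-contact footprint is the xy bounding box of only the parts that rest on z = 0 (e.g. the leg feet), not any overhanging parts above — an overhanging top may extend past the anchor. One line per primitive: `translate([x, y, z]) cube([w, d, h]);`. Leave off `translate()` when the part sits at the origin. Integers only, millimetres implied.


translate([192, 469, 0]) cube([3079, 254, 16]);
translate([192, 589, 16]) cube([3079, 14, 416]);
translate([192, 469, 432]) cube([3079, 254, 16]);


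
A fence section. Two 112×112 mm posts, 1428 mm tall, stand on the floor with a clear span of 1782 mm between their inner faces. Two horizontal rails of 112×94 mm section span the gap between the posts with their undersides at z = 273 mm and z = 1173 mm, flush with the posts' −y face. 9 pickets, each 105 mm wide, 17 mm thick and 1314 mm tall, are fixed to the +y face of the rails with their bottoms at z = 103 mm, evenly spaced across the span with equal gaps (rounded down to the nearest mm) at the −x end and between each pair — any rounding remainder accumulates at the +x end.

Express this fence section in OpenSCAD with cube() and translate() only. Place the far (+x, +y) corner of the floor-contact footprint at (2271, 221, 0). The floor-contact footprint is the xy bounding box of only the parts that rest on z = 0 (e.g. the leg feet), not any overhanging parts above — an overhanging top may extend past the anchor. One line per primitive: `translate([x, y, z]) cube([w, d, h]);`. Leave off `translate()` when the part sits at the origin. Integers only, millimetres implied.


translate([265, 109, 0]) cube([112, 112, 1428]);
translate([2159, 109, 0]) cube([112, 112, 1428]);
translate([377, 109, 273]) cube([1782, 112, 94]);
translate([377, 109, 1173]) cube([1782, 112, 94]);
translate([460, 221, 103]) cube([105, 17, 1314]);
translate([648, 221, 103]) cube([105, 17, 1314]);
translate([836, 221, 103]) cube([105, 17, 1314]);
translate([1024, 221, 103]) cube([105, 17, 1314]);
translate([1212, 221, 103]) cube([105, 17, 1314]);
translate([1400, 221, 103]) cube([105, 17, 1314]);
translate([1588, 221, 103]) cube([105, 17, 1314]);
translate([1776, 221, 103]) cube([105, 17, 1314]);
translate([1964, 221, 103]) cube([105, 17, 1314]);


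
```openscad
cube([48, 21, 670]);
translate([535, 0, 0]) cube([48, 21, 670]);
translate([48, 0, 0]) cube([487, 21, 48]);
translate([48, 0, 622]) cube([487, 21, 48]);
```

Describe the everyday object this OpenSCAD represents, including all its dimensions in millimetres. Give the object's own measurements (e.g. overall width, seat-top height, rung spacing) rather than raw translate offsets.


A rectangular picture frame lying in the x–z plane (depth along y). The opening is 487 mm wide (x) by 574 mm tall (z), surrounded by a border 48 mm wide on all four sides. The frame is 21 mm deep and is made of two full-height vertical stiles with two horizontal rails fitted between them.


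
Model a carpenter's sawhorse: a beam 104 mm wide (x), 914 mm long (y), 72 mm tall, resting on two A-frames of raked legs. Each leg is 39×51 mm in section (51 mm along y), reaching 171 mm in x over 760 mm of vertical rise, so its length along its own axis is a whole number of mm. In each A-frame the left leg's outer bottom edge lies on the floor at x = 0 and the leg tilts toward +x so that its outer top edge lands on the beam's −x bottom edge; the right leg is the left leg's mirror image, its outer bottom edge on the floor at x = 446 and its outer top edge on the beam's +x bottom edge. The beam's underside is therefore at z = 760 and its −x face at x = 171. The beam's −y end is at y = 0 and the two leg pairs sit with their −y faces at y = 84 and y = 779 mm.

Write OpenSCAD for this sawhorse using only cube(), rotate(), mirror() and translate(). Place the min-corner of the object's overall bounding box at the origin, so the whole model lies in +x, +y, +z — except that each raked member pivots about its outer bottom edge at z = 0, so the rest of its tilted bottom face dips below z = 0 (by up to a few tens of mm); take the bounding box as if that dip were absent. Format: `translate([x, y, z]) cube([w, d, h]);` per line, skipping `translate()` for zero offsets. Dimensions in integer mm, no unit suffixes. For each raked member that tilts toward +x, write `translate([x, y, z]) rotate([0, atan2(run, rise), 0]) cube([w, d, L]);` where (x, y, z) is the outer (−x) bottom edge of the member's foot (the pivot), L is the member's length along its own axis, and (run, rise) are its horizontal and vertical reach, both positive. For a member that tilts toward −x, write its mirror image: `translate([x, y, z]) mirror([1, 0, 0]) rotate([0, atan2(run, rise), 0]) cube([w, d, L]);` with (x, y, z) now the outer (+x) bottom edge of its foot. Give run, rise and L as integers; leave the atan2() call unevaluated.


translate([171, 0, 760]) cube([104, 914, 72]);
translate([0, 84, 0]) rotate([0, atan2(171, 760), 0]) cube([39, 51, 779]);
translate([446, 84, 0]) mirror([1, 0, 0]) rotate([0, atan2(171, 760), 0]) cube([39, 51, 779]);
translate([0, 779, 0]) rotate([0, atan2(171, 760), 0]) cube([39, 51, 779]);
translate([446, 779, 0]) mirror([1, 0, 0]) rotate([0, atan2(171, 760), 0]) cube([39, 51, 779]);


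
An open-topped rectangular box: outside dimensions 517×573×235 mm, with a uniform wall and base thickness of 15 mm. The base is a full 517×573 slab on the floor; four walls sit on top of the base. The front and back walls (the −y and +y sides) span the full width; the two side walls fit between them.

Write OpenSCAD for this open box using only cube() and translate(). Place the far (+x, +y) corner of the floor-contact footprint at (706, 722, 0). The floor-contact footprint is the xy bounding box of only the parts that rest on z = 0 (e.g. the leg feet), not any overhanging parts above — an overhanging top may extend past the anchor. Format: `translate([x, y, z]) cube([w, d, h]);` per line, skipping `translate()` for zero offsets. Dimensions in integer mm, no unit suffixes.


translate([189, 149, 0]) cube([517, 573, 15]);
translate([189, 149, 15]) cube([517, 15, 220]);
translate([189, 707, 15]) cube([517, 15, 220]);
translate([189, 164, 15]) cube([15, 543, 220]);
translate([691, 164, 15]) cube([15, 543, 220]);


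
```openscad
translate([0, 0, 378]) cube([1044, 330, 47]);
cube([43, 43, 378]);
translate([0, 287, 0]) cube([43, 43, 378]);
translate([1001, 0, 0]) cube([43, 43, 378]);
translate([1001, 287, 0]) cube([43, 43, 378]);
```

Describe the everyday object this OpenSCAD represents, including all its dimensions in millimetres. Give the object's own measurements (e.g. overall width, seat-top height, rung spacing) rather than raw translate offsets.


A long wooden bench with a 1044 mm (x) × 330 mm (y) seat, 47 mm thick, its top surface 425 mm above the floor. Four 43 mm square legs at the seat corners, flush with the edges, run from z = 0 to the seat underside.


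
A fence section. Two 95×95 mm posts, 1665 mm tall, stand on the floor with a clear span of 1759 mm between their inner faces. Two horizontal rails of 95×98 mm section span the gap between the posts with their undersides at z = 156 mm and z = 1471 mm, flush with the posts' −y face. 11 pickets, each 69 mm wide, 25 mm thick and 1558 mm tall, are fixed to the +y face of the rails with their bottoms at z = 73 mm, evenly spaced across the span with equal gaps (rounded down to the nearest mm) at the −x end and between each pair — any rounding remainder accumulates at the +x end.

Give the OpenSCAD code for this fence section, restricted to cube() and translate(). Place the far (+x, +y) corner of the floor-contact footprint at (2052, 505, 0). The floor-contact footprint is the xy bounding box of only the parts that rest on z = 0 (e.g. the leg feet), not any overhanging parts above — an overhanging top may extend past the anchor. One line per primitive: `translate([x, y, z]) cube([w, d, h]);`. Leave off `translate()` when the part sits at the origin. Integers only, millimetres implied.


translate([103, 410, 0]) cube([95, 95, 1665]);
translate([1957, 410, 0]) cube([95, 95, 1665]);
translate([198, 410, 156]) cube([1759, 95, 98]);
translate([198, 410, 1471]) cube([1759, 95, 98]);
translate([281, 505, 73]) cube([69, 25, 1558]);
translate([433, 505, 73]) cube([69, 25, 1558]);
translate([585, 505, 73]) cube([69, 25, 1558]);
translate([737, 505, 73]) cube([69, 25, 1558]);
translate([889, 505, 73]) cube([69, 25, 1558]);
translate([1041, 505, 73]) cube([69, 25, 1558]);
translate([1193, 505, 73]) cube([69, 25, 1558]);
translate([1345, 505, 73]) cube([69, 25, 1558]);
translate([1497, 505, 73]) cube([69, 25, 1558]);
translate([1649, 505, 73]) cube([69, 25, 1558]);
translate([1801, 505, 73]) cube([69, 25, 1558]);


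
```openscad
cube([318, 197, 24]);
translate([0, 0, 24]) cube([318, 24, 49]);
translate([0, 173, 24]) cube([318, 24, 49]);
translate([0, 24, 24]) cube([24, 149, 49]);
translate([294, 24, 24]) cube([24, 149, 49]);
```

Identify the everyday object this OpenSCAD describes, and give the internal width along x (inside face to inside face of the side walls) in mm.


An open box. The internal width is 270 mm.

A 318×197 base slab with four walls standing on it — an open box. The base is 318 mm wide and the walls are 24 mm thick, so the internal width is 318 − 2 × 24 = 270 mm.


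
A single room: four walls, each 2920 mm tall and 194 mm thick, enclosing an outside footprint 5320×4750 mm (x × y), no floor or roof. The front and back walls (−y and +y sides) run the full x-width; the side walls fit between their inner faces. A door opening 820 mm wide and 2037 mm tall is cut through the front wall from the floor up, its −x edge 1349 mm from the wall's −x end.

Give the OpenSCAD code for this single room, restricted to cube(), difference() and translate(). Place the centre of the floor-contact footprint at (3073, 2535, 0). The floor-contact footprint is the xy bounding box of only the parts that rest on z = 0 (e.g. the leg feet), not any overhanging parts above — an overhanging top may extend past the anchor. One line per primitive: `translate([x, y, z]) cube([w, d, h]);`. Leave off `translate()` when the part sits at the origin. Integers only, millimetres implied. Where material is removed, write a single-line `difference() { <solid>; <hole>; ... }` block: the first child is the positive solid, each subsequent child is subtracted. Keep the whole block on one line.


difference() { translate([413, 160, 0]) cube([5320, 194, 2920]); translate([1762, 160, 0]) cube([820, 194, 2037]); }
translate([413, 4716, 0]) cube([5320, 194, 2920]);
translate([413, 354, 0]) cube([194, 4362, 2920]);
translate([5539, 354, 0]) cube([194, 4362, 2920]);


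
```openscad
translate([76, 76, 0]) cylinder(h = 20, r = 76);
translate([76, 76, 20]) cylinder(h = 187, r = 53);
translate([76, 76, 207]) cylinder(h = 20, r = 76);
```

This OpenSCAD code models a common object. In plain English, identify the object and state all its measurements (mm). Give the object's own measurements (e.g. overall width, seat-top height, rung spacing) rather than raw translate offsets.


A spool: two coaxial disc flanges of radius 76 mm and thickness 20 mm, joined by a core cylinder of radius 53 mm and height 187 mm. The lower flange rests on z = 0 and the three cylinders share a vertical axis.


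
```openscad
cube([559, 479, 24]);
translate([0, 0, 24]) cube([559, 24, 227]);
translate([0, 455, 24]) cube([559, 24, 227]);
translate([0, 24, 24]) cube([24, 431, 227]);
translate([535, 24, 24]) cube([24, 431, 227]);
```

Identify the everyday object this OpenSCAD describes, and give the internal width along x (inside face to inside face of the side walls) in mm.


An open box. The internal width is 511 mm.

A 559×479 base slab with four walls standing on it — an open box. The base is 559 mm wide and the walls are 24 mm thick, so the internal width is 559 − 2 × 24 = 511 mm.


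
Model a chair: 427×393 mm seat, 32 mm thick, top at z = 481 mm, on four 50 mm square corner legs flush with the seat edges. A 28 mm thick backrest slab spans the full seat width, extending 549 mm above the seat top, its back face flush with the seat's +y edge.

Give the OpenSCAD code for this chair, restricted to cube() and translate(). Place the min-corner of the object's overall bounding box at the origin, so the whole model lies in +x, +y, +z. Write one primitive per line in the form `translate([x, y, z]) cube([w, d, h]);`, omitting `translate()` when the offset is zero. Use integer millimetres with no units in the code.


translate([0, 0, 449]) cube([427, 393, 32]);
cube([50, 50, 449]);
translate([377, 0, 0]) cube([50, 50, 449]);
translate([0, 343, 0]) cube([50, 50, 449]);
translate([377, 343, 0]) cube([50, 50, 449]);
translate([0, 365, 481]) cube([427, 28, 549]);


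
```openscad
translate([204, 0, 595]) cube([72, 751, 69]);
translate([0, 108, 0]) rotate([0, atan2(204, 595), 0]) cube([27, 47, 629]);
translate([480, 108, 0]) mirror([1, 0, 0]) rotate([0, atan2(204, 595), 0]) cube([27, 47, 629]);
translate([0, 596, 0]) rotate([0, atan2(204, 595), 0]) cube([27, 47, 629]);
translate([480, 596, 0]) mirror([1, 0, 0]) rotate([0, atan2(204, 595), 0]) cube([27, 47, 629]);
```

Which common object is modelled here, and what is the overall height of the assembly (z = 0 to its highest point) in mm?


A sawhorse. The overall height is 664 mm.

A beam across two mirrored pairs of raked legs — a sawhorse. The beam's underside is at z = 595 (matching the legs' vertical rise in atan2(204, 595)) and the beam is 69 mm tall, so its top is at 595 + 69 = 664 mm. The raked legs top out at the beam's underside, so that is the highest point.


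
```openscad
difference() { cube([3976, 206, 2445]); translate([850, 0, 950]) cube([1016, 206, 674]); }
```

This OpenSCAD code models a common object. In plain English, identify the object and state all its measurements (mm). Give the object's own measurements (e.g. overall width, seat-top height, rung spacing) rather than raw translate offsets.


A wall 3976 mm long (x), 206 mm thick (y), 2445 mm tall, with a rectangular window opening cut through it. The opening is 1016 mm wide and 674 mm tall; its sill is at z = 950 mm and its near (−x) edge is 850 mm from the wall's −x end. The opening passes through the full wall thickness.


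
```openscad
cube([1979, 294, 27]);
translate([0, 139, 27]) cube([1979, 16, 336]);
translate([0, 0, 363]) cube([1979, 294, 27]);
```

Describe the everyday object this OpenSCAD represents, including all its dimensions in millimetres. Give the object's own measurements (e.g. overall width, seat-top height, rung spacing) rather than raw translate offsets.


An I-beam lying along x, 1979 mm long. Overall section height 390 mm. Two flanges 294 mm wide (y) and 27 mm thick, one on the floor and one at the top; a web 16 mm thick runs between them, centred on the flange width.


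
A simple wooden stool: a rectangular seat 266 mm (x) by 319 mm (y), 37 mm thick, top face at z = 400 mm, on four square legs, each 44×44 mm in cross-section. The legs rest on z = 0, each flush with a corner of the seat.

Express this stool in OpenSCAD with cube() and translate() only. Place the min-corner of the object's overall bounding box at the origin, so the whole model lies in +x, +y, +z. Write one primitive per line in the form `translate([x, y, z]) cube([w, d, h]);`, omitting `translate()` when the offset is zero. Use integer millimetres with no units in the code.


// leg_h = 400 - 37 = 363
translate([0, 0, 363]) cube([266, 319, 37]);
cube([44, 44, 363]);
translate([222, 0, 0]) cube([44, 44, 363]);
translate([0, 275, 0]) cube([44, 44, 363]);
translate([222, 275, 0]) cube([44, 44, 363]);


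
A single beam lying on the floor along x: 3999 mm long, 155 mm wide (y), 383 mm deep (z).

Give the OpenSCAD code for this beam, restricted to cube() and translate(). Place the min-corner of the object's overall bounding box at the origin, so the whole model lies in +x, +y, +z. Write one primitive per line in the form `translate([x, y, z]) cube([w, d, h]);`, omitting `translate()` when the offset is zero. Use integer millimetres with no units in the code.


cube([3999, 155, 383]);


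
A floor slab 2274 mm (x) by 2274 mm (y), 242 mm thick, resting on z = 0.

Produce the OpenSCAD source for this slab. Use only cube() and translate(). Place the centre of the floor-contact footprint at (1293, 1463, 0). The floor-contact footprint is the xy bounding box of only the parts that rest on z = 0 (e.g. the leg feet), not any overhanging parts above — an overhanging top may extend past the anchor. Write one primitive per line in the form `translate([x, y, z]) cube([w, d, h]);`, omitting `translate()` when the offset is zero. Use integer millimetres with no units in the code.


translate([156, 326, 0]) cube([2274, 2274, 242]);


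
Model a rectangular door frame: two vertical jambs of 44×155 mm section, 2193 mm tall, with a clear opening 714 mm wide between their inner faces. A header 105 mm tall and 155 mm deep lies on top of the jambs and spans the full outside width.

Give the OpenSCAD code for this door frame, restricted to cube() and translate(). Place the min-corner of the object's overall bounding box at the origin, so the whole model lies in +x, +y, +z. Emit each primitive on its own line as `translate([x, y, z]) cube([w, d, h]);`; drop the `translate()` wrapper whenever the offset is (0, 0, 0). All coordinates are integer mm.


cube([44, 155, 2193]);
translate([758, 0, 0]) cube([44, 155, 2193]);
translate([0, 0, 2193]) cube([802, 155, 105]);


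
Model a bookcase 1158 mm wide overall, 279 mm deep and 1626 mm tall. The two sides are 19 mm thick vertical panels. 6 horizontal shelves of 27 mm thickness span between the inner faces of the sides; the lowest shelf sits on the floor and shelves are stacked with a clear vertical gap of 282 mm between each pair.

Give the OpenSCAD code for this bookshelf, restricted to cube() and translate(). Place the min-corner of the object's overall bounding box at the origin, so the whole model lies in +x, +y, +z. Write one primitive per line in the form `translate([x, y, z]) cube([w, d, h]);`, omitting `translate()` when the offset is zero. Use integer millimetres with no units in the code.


cube([19, 279, 1626]);
translate([1139, 0, 0]) cube([19, 279, 1626]);
translate([19, 0, 0]) cube([1120, 279, 27]);
translate([19, 0, 309]) cube([1120, 279, 27]);
translate([19, 0, 618]) cube([1120, 279, 27]);
translate([19, 0, 927]) cube([1120, 279, 27]);
translate([19, 0, 1236]) cube([1120, 279, 27]);
translate([19, 0, 1545]) cube([1120, 279, 27]);
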